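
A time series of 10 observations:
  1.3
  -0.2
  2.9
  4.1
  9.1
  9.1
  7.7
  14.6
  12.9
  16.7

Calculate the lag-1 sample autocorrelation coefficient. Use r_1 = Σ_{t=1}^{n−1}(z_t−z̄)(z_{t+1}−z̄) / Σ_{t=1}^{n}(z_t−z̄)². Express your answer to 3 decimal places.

Mean z̄ = (1.3 − 0.2 + 2.9 + 4.1 + 9.1 + 9.1 + 7.7 + 14.6 + 12.9 + 16.7)/10 = 7.8200
Numerator Σ_{t=1}^{9}(z_t−z̄)(z_{t+1}−z̄) = 185.5136
Denominator Σ(z_t−z̄)² = 298.7960
r_1 = 185.5136 / 298.7960 = 0.621

0.621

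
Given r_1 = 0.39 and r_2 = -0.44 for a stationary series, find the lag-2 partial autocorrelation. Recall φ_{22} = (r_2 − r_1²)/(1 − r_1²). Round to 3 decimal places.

φ_{22} = (r_2 − r_1²) / (1 − r_1²)
r_1² = (0.39)² = 0.1521
Numerator = -0.44 − 0.1521 = -0.5921; denominator = 1 − 0.1521 = 0.8479
φ_{22} = -0.5921 / 0.8479 = -0.698

-0.698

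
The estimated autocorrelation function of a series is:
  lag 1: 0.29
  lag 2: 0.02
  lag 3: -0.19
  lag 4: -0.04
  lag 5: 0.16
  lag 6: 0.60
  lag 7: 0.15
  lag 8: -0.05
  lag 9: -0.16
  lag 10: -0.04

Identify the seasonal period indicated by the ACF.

The largest autocorrelation is r_6 = 0.60; the remaining lags stay at or below 0.29. The elevated value at lag 1 (0.29), dropping to 0.02 at lag 2, reflects decaying short-term dependence rather than seasonality.
The dominant spike at lag 6 indicates a seasonal period of 6.

6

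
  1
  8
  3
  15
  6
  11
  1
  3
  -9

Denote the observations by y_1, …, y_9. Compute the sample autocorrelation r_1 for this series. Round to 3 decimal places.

Mean ȳ = (1 + 8 + 3 + 15 + 6 + 11 + 1 + 3 − 9)/9 = 4.3333
Numerator Σ_{t=1}^{8}(y_t−ȳ)(y_{t+1}−ȳ) = -2.4444
Denominator Σ(y_t−ȳ)² = 378.0000
r_1 = -2.4444 / 378.0000 = -0.006

-0.006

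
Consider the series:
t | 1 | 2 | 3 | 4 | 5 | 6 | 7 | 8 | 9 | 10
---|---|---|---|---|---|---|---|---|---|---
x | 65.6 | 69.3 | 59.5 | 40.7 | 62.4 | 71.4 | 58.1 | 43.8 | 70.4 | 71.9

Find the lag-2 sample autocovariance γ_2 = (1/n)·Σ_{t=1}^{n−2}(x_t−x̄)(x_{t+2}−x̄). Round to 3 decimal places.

-77.715

Mean x̄ = (65.6 + 69.3 + 59.5 + 40.7 + 62.4 + 71.4 + 58.1 + 43.8 + 70.4 + 71.9)/10 = 61.3100
Σ_{t=1}^{8}(x_t−x̄)(x_{t+2}−x̄) = -777.1512
γ_2 = -777.1512 / 10 = -77.715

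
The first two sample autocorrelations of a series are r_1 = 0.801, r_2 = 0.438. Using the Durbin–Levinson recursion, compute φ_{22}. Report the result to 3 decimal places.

φ_{22} = (r_2 − r_1²) / (1 − r_1²)
r_1² = (0.801)² = 0.641601
Numerator = 0.438 − 0.6416 = -0.2036; denominator = 1 − 0.6416 = 0.3584
φ_{22} = -0.2036 / 0.3584 = -0.568

-0.568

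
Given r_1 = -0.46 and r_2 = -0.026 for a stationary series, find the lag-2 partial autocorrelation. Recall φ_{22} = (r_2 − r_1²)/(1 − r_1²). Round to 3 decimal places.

-0.301

φ_{22} = (r_2 − r_1²) / (1 − r_1²)
r_1² = (-0.46)² = 0.2116
Numerator = -0.026 − 0.2116 = -0.2376; denominator = 1 − 0.2116 = 0.7884
φ_{22} = -0.2376 / 0.7884 = -0.301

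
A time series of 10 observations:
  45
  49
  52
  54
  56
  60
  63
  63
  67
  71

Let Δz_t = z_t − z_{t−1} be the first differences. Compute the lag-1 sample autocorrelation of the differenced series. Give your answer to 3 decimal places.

-0.158

First differences Δz: 4, 3, 2, 2, 4, 3, 0, 4, 4
Mean of differences = 2.8889
Numerator Σ(Δz_t−Δz̄)(Δz_{t+1}−Δz̄) = -2.3457
Denominator Σ(Δz_t−Δz̄)² = 14.8889
r_1(Δz) = -2.3457 / 14.8889 = -0.158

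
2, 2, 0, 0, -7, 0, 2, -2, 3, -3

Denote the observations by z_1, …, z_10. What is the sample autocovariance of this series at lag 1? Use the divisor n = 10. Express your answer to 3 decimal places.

Mean z̄ = (2 + 2 + 0 + 0 − 7 + 0 + 2 − 2 + 3 − 3)/10 = -0.3000
Σ_{t=1}^{9}(z_t−z̄)(z_{t+1}−z̄) = -15.6900
γ_1 = -15.6900 / 10 = -1.569

-1.569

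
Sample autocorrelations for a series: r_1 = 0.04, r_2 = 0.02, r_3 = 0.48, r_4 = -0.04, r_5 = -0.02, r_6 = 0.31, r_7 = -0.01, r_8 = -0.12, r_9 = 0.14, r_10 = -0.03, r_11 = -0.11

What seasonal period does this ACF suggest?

3

The largest autocorrelation is r_3 = 0.48, with a weaker echo at lag 6 (0.31); the remaining lags stay at or below 0.14.
The dominant spike at lag 3 indicates a seasonal period of 3.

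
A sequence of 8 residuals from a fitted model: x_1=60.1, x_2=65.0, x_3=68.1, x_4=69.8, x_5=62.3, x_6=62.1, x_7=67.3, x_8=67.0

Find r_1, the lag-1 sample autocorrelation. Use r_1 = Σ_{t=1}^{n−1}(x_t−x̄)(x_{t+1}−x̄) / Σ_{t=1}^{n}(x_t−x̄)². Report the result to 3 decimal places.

0.082

Mean x̄ = (60.1 + 65.0 + 68.1 + 69.8 + 62.3 + 62.1 + 67.3 + 67.0)/8 = 65.2125
Deviations from mean: -5.1125, -0.2125, 2.8875, 4.5875, -2.9125, -3.1125, 2.0875, 1.7875
Σ(x_t−x̄)(x_{t+1}−x̄) = (1.0864) + (-0.6136) + (13.2464) + (-13.3611) + (9.0652) + (-6.4973) + (3.7314) = 6.6573
Denominator Σ(x_t−x̄)² = 81.2888
r_1 = 6.6573 / 81.2888 = 0.082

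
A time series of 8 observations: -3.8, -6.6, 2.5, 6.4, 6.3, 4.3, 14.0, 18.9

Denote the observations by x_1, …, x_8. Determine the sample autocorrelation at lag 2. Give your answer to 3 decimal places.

0.007

Mean x̄ = (-3.8 − 6.6 + 2.5 + 6.4 + 6.3 + 4.3 + 14.0 + 18.9)/8 = 5.2500
Deviations from mean: -9.0500, -11.8500, -2.7500, 1.1500, 1.0500, -0.9500, 8.7500, 13.6500
Numerator Σ_{t=1}^{6}(x_t−x̄)(x_{t+2}−x̄) = 3.5000
Denominator Σ(x_t−x̄)² = 496.1000
r_2 = 3.5000 / 496.1000 = 0.007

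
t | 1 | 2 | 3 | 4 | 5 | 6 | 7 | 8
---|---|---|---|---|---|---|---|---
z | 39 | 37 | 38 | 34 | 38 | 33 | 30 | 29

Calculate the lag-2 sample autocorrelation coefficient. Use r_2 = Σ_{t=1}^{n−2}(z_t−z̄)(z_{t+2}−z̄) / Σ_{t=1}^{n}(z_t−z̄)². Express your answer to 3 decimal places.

0.180

Mean z̄ = (39 + 37 + 38 + 34 + 38 + 33 + 30 + 29)/8 = 34.7500
Deviations from mean: 4.2500, 2.2500, 3.2500, -0.7500, 3.2500, -1.7500, -4.7500, -5.7500
Σ(z_t−z̄)(z_{t+2}−z̄) = (13.8125) + (-1.6875) + (10.5625) + (1.3125) + (-15.4375) + (10.0625) = 18.6250
Denominator Σ(z_t−z̄)² = 103.5000
r_2 = 18.6250 / 103.5000 = 0.180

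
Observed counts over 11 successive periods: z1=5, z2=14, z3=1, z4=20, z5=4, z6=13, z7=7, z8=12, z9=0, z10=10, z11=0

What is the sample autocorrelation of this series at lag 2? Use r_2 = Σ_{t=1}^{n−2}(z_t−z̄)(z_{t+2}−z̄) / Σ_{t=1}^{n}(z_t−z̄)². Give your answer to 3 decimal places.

Mean z̄ = (5 + 14 + 1 + 20 + 4 + 13 + 7 + 12 + 0 + 10 + 0)/11 = 7.8182
Numerator Σ_{t=1}^{9}(z_t−z̄)(z_{t+2}−z̄) = 285.1157
Denominator Σ(z_t−z̄)² = 427.6364
r_2 = 285.1157 / 427.6364 = 0.667

0.667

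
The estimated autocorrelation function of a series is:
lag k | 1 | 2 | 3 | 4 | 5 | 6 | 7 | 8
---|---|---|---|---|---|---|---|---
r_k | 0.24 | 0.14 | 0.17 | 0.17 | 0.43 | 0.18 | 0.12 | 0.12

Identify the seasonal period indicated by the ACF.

5

The largest autocorrelation is r_5 = 0.43; the remaining lags stay at or below 0.24. The elevated value at lag 1 (0.24), dropping to 0.14 at lag 2, reflects decaying short-term dependence rather than seasonality.
The dominant spike at lag 5 indicates a seasonal period of 5.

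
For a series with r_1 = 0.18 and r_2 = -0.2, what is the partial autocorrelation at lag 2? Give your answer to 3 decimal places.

-0.240

φ_{22} = (r_2 − r_1²) / (1 − r_1²)
r_1² = (0.18)² = 0.0324
Numerator = -0.2 − 0.0324 = -0.2324; denominator = 1 − 0.0324 = 0.9676
φ_{22} = -0.2324 / 0.9676 = -0.240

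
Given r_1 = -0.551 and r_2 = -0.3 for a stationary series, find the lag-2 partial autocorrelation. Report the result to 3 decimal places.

φ_{22} = (r_2 − r_1²) / (1 − r_1²)
r_1² = (-0.551)² = 0.303601
Numerator = -0.3 − 0.3036 = -0.6036; denominator = 1 − 0.3036 = 0.6964
φ_{22} = -0.6036 / 0.6964 = -0.867

-0.867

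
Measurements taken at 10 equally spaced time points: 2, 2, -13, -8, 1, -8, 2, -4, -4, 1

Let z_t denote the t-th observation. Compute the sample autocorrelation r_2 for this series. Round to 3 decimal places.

Mean z̄ = (2 + 2 − 13 − 8 + 1 − 8 + 2 − 4 − 4 + 1)/10 = -2.9000
Numerator Σ_{t=1}^{8}(z_t−z̄)(z_{t+2}−z̄) = -72.8200
Denominator Σ(z_t−z̄)² = 258.9000
r_2 = -72.8200 / 258.9000 = -0.281

-0.281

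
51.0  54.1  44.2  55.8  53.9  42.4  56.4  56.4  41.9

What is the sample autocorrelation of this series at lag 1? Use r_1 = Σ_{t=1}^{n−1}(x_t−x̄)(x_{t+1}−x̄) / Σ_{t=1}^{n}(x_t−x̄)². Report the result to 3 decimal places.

Mean x̄ = (51.0 + 54.1 + 44.2 + 55.8 + 53.9 + 42.4 + 56.4 + 56.4 + 41.9)/9 = 50.6778
Numerator Σ_{t=1}^{8}(x_t−x̄)(x_{t+1}−x̄) = -129.2660
Denominator Σ(x_t−x̄)² = 301.4556
r_1 = -129.2660 / 301.4556 = -0.429

-0.429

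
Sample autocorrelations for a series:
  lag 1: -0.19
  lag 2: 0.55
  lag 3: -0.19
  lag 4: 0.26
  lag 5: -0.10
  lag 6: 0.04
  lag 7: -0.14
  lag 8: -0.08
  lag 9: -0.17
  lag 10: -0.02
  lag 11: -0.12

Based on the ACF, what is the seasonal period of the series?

The largest autocorrelation is r_2 = 0.55, with a weaker echo at lag 4 (0.26); the remaining lags stay at or below 0.04.
The dominant spike at lag 2 indicates a seasonal period of 2.

2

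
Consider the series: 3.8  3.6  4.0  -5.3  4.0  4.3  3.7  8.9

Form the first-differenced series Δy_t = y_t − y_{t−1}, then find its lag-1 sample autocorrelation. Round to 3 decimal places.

-0.464

First differences Δy: -0.2, 0.4, -9.3, 9.3, 0.3, -0.6, 5.2
Mean of differences = 0.7286
Numerator Σ(Δy_t−Δȳ)(Δy_{t+1}−Δȳ) = -91.4037
Denominator Σ(Δy_t−Δȳ)² = 196.9543
r_1(Δy) = -91.4037 / 196.9543 = -0.464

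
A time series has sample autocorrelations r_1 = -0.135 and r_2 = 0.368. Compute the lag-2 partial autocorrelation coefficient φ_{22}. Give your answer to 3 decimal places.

φ_{22} = (r_2 − r_1²) / (1 − r_1²)
r_1² = (-0.135)² = 0.018225
Numerator = 0.368 − 0.0182 = 0.3498; denominator = 1 − 0.0182 = 0.9818
φ_{22} = 0.3498 / 0.9818 = 0.356

0.356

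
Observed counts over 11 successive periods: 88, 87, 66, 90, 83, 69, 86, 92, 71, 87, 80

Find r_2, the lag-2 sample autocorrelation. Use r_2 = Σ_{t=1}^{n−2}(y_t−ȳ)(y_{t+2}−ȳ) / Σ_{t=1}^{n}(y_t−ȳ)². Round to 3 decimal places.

Mean ȳ = (88 + 87 + 66 + 90 + 83 + 69 + 86 + 92 + 71 + 87 + 80)/11 = 81.7273
Numerator Σ_{t=1}^{9}(y_t−ȳ)(y_{t+2}−ȳ) = -278.7851
Denominator Σ(y_t−ȳ)² = 816.1818
r_2 = -278.7851 / 816.1818 = -0.342

-0.342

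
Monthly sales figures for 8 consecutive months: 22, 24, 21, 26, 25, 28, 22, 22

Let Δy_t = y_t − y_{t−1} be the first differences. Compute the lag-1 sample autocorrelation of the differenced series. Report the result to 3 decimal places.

First differences Δy: 2, -3, 5, -1, 3, -6, 0
Mean of differences = 0.0000
Numerator Σ(Δy_t−Δȳ)(Δy_{t+1}−Δȳ) = -47.0000
Denominator Σ(Δy_t−Δȳ)² = 84.0000
r_1(Δy) = -47.0000 / 84.0000 = -0.560

-0.560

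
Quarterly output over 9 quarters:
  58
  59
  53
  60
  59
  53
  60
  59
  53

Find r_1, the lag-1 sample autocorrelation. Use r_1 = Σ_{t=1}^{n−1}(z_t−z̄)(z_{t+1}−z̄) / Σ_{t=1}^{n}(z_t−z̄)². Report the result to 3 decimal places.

Mean z̄ = (58 + 59 + 53 + 60 + 59 + 53 + 60 + 59 + 53)/9 = 57.1111
Numerator Σ_{t=1}^{8}(z_t−z̄)(z_{t+1}−z̄) = -34.4568
Denominator Σ(z_t−z̄)² = 78.8889
r_1 = -34.4568 / 78.8889 = -0.437

-0.437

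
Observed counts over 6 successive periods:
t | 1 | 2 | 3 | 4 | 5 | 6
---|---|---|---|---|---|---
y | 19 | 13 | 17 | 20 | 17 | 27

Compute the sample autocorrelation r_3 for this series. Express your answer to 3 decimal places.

-0.038

Mean ȳ = (19 + 13 + 17 + 20 + 17 + 27)/6 = 18.8333
Deviations from mean: 0.1667, -5.8333, -1.8333, 1.1667, -1.8333, 8.1667
Numerator Σ_{t=1}^{3}(y_t−ȳ)(y_{t+3}−ȳ) = -4.0833
Denominator Σ(y_t−ȳ)² = 108.8333
r_3 = -4.0833 / 108.8333 = -0.038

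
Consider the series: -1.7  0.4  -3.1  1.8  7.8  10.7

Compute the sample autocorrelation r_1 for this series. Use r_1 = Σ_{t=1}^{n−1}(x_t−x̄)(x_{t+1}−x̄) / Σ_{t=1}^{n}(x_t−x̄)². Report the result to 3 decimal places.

Mean x̄ = (-1.7 + 0.4 − 3.1 + 1.8 + 7.8 + 10.7)/6 = 2.6500
Σ(x_t−x̄)(x_{t+1}−x̄) = (9.7875) + (12.9375) + (4.8875) + (-4.3775) + (41.4575) = 64.6925
Denominator Σ(x_t−x̄)² = 149.0950
r_1 = 64.6925 / 149.0950 = 0.434

0.434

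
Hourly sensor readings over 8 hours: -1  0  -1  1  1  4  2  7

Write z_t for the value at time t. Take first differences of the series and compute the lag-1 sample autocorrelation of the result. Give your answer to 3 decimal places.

-0.648

First differences Δz: 1, -1, 2, 0, 3, -2, 5
Mean of differences = 1.1429
Numerator Σ(Δz_t−Δz̄)(Δz_{t+1}−Δz̄) = -22.5918
Denominator Σ(Δz_t−Δz̄)² = 34.8571
r_1(Δz) = -22.5918 / 34.8571 = -0.648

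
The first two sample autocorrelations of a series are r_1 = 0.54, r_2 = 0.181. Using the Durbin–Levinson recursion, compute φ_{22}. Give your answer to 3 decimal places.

-0.156

φ_{22} = (r_2 − r_1²) / (1 − r_1²)
r_1² = (0.54)² = 0.2916
Numerator = 0.181 − 0.2916 = -0.1106; denominator = 1 − 0.2916 = 0.7084
φ_{22} = -0.1106 / 0.7084 = -0.156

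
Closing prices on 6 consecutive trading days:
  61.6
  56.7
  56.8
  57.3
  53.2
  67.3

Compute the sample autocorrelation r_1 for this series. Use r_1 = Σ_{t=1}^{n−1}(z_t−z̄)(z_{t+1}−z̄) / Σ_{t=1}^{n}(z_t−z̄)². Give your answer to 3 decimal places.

-0.309

Mean z̄ = (61.6 + 56.7 + 56.8 + 57.3 + 53.2 + 67.3)/6 = 58.8167
Numerator Σ_{t=1}^{5}(z_t−z̄)(z_{t+1}−z̄) = -37.6936
Denominator Σ(z_t−z̄)² = 122.1083
r_1 = -37.6936 / 122.1083 = -0.309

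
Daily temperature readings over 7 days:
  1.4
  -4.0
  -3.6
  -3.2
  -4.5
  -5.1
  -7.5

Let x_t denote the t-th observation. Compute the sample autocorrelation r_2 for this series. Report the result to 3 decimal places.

0.060

Mean x̄ = (1.4 − 4.0 − 3.6 − 3.2 − 4.5 − 5.1 − 7.5)/7 = -3.7857
Deviations from mean: 5.1857, -0.2143, 0.1857, 0.5857, -0.7143, -1.3143, -3.7143
Σ(x_t−x̄)(x_{t+2}−x̄) = (0.9631) + (-0.1255) + (-0.1327) + (-0.7698) + (2.6531) = 2.5882
Denominator Σ(x_t−x̄)² = 43.3486
r_2 = 2.5882 / 43.3486 = 0.060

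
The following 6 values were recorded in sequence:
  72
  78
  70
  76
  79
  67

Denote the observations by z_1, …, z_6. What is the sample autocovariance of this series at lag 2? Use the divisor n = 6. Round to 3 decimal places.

-3.148

Mean z̄ = (72 + 78 + 70 + 76 + 79 + 67)/6 = 73.6667
Σ_{t=1}^{4}(z_t−z̄)(z_{t+2}−z̄) = -18.8889
γ_2 = -18.8889 / 6 = -3.148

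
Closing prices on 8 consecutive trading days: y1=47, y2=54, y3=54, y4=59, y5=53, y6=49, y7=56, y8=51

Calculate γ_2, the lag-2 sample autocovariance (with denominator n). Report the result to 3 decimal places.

-1.957

Mean ȳ = (47 + 54 + 54 + 59 + 53 + 49 + 56 + 51)/8 = 52.8750
Deviations: -5.8750, 1.1250, 1.1250, 6.1250, 0.1250, -3.8750, 3.1250, -1.8750
Σ_{t=1}^{6}(y_t−ȳ)(y_{t+2}−ȳ) = -15.6563
γ_2 = -15.6563 / 8 = -1.957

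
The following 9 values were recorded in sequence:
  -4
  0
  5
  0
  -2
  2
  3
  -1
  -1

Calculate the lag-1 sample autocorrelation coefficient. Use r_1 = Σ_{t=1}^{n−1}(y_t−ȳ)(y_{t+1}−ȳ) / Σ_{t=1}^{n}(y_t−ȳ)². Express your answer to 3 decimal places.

Mean ȳ = (-4 + 0 + 5 + 0 − 2 + 2 + 3 − 1 − 1)/9 = 0.2222
Numerator Σ_{t=1}^{8}(y_t−ȳ)(y_{t+1}−ȳ) = -1.6049
Denominator Σ(y_t−ȳ)² = 59.5556
r_1 = -1.6049 / 59.5556 = -0.027

-0.027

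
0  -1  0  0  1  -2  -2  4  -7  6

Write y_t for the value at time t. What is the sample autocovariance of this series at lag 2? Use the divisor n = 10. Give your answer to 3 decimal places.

Mean ȳ = (0 − 1 + 0 + 0 + 1 − 2 − 2 + 4 − 7 + 6)/10 = -0.1000
Σ_{t=1}^{8}(y_t−ȳ)(y_{t+2}−ȳ) = 28.0800
γ_2 = 28.0800 / 10 = 2.808

2.808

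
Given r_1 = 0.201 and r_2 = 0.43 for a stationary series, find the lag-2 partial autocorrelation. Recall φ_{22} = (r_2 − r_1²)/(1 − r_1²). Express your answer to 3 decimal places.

0.406

φ_{22} = (r_2 − r_1²) / (1 − r_1²)
r_1² = (0.201)² = 0.040401
Numerator = 0.43 − 0.0404 = 0.3896; denominator = 1 − 0.0404 = 0.9596
φ_{22} = 0.3896 / 0.9596 = 0.406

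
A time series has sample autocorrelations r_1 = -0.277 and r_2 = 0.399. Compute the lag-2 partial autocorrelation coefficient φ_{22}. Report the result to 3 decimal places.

0.349

φ_{22} = (r_2 − r_1²) / (1 − r_1²)
r_1² = (-0.277)² = 0.076729
Numerator = 0.399 − 0.0767 = 0.3223; denominator = 1 − 0.0767 = 0.9233
φ_{22} = 0.3223 / 0.9233 = 0.349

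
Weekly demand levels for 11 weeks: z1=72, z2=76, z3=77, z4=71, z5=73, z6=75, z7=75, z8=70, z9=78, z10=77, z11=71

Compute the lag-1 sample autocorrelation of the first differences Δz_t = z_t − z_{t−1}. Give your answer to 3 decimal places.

First differences Δz: 4, 1, -6, 2, 2, 0, -5, 8, -1, -6
Mean of differences = -0.1000
Numerator Σ(Δz_t−Δz̄)(Δz_{t+1}−Δz̄) = -51.9100
Denominator Σ(Δz_t−Δz̄)² = 186.9000
r_1(Δz) = -51.9100 / 186.9000 = -0.278

-0.278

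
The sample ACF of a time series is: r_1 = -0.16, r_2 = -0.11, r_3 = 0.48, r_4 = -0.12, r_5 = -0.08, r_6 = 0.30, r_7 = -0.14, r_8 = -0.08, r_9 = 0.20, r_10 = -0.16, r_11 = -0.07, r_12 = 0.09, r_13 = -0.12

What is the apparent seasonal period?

The largest autocorrelation is r_3 = 0.48, with weaker echoes at lags 6 (0.30) and 9 (0.20); the remaining lags stay at or below 0.09.
The dominant spike at lag 3 indicates a seasonal period of 3.

3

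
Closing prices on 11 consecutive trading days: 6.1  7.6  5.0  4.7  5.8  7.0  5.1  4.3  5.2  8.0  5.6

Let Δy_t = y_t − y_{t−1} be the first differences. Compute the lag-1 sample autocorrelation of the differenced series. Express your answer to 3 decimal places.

First differences Δy: 1.5, -2.6, -0.3, 1.1, 1.2, -1.9, -0.8, 0.9, 2.8, -2.4
Mean of differences = -0.0500
Numerator Σ(Δy_t−Δȳ)(Δy_{t+1}−Δȳ) = -7.7925
Denominator Σ(Δy_t−Δȳ)² = 30.3850
r_1(Δy) = -7.7925 / 30.3850 = -0.256

-0.256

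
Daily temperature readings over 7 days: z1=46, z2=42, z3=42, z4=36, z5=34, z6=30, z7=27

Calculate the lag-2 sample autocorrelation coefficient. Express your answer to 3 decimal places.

0.215

Mean z̄ = (46 + 42 + 42 + 36 + 34 + 30 + 27)/7 = 36.7143
Deviations from mean: 9.2857, 5.2857, 5.2857, -0.7143, -2.7143, -6.7143, -9.7143
Numerator Σ_{t=1}^{5}(z_t−z̄)(z_{t+2}−z̄) = 62.1224
Denominator Σ(z_t−z̄)² = 289.4286
r_2 = 62.1224 / 289.4286 = 0.215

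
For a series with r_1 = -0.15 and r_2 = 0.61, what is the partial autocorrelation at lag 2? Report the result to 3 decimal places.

0.601

φ_{22} = (r_2 − r_1²) / (1 − r_1²)
r_1² = (-0.15)² = 0.0225
Numerator = 0.61 − 0.0225 = 0.5875; denominator = 1 − 0.0225 = 0.9775
φ_{22} = 0.5875 / 0.9775 = 0.601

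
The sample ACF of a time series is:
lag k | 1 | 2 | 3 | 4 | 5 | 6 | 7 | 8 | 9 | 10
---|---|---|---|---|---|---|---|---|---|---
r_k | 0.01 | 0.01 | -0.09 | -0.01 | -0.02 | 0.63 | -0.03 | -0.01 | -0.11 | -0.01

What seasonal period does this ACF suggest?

The largest autocorrelation is r_6 = 0.63; the remaining lags stay at or below 0.01.
The dominant spike at lag 6 indicates a seasonal period of 6.

6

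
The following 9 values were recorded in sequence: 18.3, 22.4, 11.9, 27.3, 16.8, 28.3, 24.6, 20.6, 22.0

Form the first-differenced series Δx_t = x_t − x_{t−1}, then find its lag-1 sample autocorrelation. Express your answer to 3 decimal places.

First differences Δx: 4.1, -10.5, 15.4, -10.5, 11.5, -3.7, -4.0, 1.4
Mean of differences = 0.4625
Numerator Σ(Δx_t−Δx̄)(Δx_{t+1}−Δx̄) = -519.9314
Denominator Σ(Δx_t−Δx̄)² = 636.6588
r_1(Δx) = -519.9314 / 636.6588 = -0.817

-0.817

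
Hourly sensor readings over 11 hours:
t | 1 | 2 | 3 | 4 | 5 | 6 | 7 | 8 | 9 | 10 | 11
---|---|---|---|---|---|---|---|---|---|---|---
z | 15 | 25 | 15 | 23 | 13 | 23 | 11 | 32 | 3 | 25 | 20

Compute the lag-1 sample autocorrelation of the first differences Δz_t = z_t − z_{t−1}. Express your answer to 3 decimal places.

-0.872

First differences Δz: 10, -10, 8, -10, 10, -12, 21, -29, 22, -5
Mean of differences = 0.5000
Numerator Σ(Δz_t−Δz̄)(Δz_{t+1}−Δz̄) = -2089.2500
Denominator Σ(Δz_t−Δz̄)² = 2396.5000
r_1(Δz) = -2089.2500 / 2396.5000 = -0.872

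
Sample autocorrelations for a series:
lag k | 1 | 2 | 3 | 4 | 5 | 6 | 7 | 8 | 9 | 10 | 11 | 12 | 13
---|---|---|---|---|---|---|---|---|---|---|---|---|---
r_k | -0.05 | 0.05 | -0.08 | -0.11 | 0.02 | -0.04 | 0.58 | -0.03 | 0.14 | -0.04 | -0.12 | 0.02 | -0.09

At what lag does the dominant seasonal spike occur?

7

The largest autocorrelation is r_7 = 0.58; the remaining lags stay at or below 0.14.
The dominant spike at lag 7 indicates a seasonal period of 7.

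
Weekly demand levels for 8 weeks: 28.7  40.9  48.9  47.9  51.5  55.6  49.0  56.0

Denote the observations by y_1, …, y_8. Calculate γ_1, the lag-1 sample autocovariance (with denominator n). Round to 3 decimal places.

Mean ȳ = (28.7 + 40.9 + 48.9 + 47.9 + 51.5 + 55.6 + 49.0 + 56.0)/8 = 47.3125
Σ_{t=1}^{7}(y_t−ȳ)(y_{t+1}−ȳ) = 175.9148
γ_1 = 175.9148 / 8 = 21.989

21.989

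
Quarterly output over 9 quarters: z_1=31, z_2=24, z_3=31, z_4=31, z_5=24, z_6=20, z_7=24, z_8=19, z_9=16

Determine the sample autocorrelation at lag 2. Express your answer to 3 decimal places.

Mean z̄ = (31 + 24 + 31 + 31 + 24 + 20 + 24 + 19 + 16)/9 = 24.4444
Σ(z_t−z̄)(z_{t+2}−z̄) = (42.9753) + (-2.9136) + (-2.9136) + (-29.1358) + (0.1975) + (24.1975) + (3.7531) = 36.1605
Denominator Σ(z_t−z̄)² = 250.2222
r_2 = 36.1605 / 250.2222 = 0.145

0.145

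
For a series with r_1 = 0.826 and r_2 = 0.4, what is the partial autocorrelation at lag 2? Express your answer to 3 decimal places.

-0.888

φ_{22} = (r_2 − r_1²) / (1 − r_1²)
r_1² = (0.826)² = 0.682276
Numerator = 0.4 − 0.6823 = -0.2823; denominator = 1 − 0.6823 = 0.3177
φ_{22} = -0.2823 / 0.3177 = -0.888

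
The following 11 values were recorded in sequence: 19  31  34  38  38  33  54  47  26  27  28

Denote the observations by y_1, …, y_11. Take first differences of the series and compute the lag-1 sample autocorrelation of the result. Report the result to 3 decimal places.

-0.066

First differences Δy: 12, 3, 4, 0, -5, 21, -7, -21, 1, 1
Mean of differences = 0.9000
Numerator Σ(Δy_t−Δȳ)(Δy_{t+1}−Δȳ) = -74.2100
Denominator Σ(Δy_t−Δȳ)² = 1118.9000
r_1(Δy) = -74.2100 / 1118.9000 = -0.066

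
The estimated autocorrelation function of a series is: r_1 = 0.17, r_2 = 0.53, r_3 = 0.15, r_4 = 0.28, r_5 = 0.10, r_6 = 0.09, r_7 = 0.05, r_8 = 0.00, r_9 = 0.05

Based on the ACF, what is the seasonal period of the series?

2

The largest autocorrelation is r_2 = 0.53, with a weaker echo at lag 4 (0.28); the remaining lags stay at or below 0.17.
The dominant spike at lag 2 indicates a seasonal period of 2.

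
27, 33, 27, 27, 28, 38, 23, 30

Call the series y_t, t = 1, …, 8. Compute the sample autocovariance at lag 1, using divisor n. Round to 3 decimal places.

Mean ȳ = (27 + 33 + 27 + 27 + 28 + 38 + 23 + 30)/8 = 29.1250
Σ_{t=1}^{7}(y_t−ȳ)(y_{t+1}−ȳ) = -79.2656
γ_1 = -79.2656 / 8 = -9.908

-9.908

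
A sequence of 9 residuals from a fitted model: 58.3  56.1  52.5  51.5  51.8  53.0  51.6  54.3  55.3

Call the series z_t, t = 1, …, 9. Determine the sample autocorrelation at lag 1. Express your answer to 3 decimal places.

Mean z̄ = (58.3 + 56.1 + 52.5 + 51.5 + 51.8 + 53.0 + 51.6 + 54.3 + 55.3)/9 = 53.8222
Numerator Σ_{t=1}^{8}(z_t−z̄)(z_{t+1}−z̄) = 18.0884
Denominator Σ(z_t−z̄)² = 44.4956
r_1 = 18.0884 / 44.4956 = 0.407

0.407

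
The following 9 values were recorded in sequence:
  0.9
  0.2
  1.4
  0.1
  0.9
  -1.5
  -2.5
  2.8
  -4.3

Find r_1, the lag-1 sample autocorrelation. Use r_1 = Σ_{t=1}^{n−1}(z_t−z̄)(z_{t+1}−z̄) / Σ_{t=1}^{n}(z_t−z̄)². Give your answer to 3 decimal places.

Mean z̄ = (0.9 + 0.2 + 1.4 + 0.1 + 0.9 − 1.5 − 2.5 + 2.8 − 4.3)/9 = -0.2222
Numerator Σ_{t=1}^{8}(z_t−z̄)(z_{t+1}−z̄) = -15.6883
Denominator Σ(z_t−z̄)² = 38.0156
r_1 = -15.6883 / 38.0156 = -0.413

-0.413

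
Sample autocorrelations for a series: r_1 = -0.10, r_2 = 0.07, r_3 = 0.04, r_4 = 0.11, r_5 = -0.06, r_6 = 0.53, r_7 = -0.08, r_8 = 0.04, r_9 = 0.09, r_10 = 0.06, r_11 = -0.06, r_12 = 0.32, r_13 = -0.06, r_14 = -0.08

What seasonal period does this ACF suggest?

6

The largest autocorrelation is r_6 = 0.53, with a weaker echo at lag 12 (0.32); the remaining lags stay at or below 0.11.
The dominant spike at lag 6 indicates a seasonal period of 6.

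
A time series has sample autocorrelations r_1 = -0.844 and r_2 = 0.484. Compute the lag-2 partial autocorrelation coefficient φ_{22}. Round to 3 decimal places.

φ_{22} = (r_2 − r_1²) / (1 − r_1²)
r_1² = (-0.844)² = 0.712336
Numerator = 0.484 − 0.7123 = -0.2283; denominator = 1 − 0.7123 = 0.2877
φ_{22} = -0.2283 / 0.2877 = -0.794

-0.794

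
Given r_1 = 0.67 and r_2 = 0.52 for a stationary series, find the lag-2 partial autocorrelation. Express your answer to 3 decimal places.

0.129

φ_{22} = (r_2 − r_1²) / (1 − r_1²)
r_1² = (0.67)² = 0.4489
Numerator = 0.52 − 0.4489 = 0.0711; denominator = 1 − 0.4489 = 0.5511
φ_{22} = 0.0711 / 0.5511 = 0.129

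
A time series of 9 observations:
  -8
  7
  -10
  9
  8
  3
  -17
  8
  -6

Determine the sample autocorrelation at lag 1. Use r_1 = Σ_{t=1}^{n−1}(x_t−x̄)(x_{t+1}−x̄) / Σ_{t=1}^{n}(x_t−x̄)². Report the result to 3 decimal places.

-0.466

Mean x̄ = (-8 + 7 − 10 + 9 + 8 + 3 − 17 + 8 − 6)/9 = -0.6667
Numerator Σ_{t=1}^{8}(x_t−x̄)(x_{t+1}−x̄) = -350.1111
Denominator Σ(x_t−x̄)² = 752.0000
r_1 = -350.1111 / 752.0000 = -0.466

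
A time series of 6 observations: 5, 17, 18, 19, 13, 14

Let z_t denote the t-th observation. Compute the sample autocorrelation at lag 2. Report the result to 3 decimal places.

Mean z̄ = (5 + 17 + 18 + 19 + 13 + 14)/6 = 14.3333
Deviations from mean: -9.3333, 2.6667, 3.6667, 4.6667, -1.3333, -0.3333
Numerator Σ_{t=1}^{4}(z_t−z̄)(z_{t+2}−z̄) = -28.2222
Denominator Σ(z_t−z̄)² = 131.3333
r_2 = -28.2222 / 131.3333 = -0.215

-0.215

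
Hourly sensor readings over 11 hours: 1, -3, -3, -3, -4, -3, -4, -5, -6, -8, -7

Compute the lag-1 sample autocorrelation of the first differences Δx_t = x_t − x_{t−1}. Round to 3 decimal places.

-0.237

First differences Δx: -4, 0, 0, -1, 1, -1, -1, -1, -2, 1
Mean of differences = -0.8000
Numerator Σ(Δx_t−Δx̄)(Δx_{t+1}−Δx̄) = -4.6400
Denominator Σ(Δx_t−Δx̄)² = 19.6000
r_1(Δx) = -4.6400 / 19.6000 = -0.237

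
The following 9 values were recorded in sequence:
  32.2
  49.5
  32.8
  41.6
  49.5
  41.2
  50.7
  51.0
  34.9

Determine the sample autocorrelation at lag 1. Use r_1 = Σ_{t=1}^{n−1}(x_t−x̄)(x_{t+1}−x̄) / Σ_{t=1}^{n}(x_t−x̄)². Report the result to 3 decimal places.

-0.310

Mean x̄ = (32.2 + 49.5 + 32.8 + 41.6 + 49.5 + 41.2 + 50.7 + 51.0 + 34.9)/9 = 42.6000
Numerator Σ_{t=1}^{8}(x_t−x̄)(x_{t+1}−x̄) = -154.1200
Denominator Σ(x_t−x̄)² = 497.8400
r_1 = -154.1200 / 497.8400 = -0.310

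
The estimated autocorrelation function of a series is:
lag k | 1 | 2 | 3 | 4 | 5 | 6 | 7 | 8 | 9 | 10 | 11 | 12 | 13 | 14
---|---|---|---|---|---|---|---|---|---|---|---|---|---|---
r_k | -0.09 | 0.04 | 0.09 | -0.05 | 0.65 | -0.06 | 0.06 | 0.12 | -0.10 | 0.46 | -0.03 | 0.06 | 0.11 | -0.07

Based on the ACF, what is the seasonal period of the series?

The largest autocorrelation is r_5 = 0.65, with a weaker echo at lag 10 (0.46); the remaining lags stay at or below 0.12.
The dominant spike at lag 5 indicates a seasonal period of 5.

5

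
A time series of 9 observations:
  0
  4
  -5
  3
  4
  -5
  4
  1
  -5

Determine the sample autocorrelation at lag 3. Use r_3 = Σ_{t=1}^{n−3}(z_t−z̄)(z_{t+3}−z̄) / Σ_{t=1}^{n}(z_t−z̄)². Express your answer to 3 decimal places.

Mean z̄ = (0 + 4 − 5 + 3 + 4 − 5 + 4 + 1 − 5)/9 = 0.1111
Σ(z_t−z̄)(z_{t+3}−z̄) = (-0.3210) + (15.1235) + (26.1235) + (11.2346) + (3.4568) + (26.1235) = 81.7407
Denominator Σ(z_t−z̄)² = 132.8889
r_3 = 81.7407 / 132.8889 = 0.615

0.615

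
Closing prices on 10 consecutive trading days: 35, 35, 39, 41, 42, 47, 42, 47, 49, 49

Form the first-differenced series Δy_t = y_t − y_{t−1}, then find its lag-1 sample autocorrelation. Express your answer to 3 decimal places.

First differences Δy: 0, 4, 2, 1, 5, -5, 5, 2, 0
Mean of differences = 1.5556
Numerator Σ(Δy_t−Δȳ)(Δy_{t+1}−Δȳ) = -49.1975
Denominator Σ(Δy_t−Δȳ)² = 78.2222
r_1(Δy) = -49.1975 / 78.2222 = -0.629

-0.629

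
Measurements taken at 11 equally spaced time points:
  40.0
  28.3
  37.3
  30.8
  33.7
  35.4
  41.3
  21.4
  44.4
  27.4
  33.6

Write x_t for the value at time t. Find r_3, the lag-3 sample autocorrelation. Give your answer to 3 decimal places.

-0.135

Mean x̄ = (40.0 + 28.3 + 37.3 + 30.8 + 33.7 + 35.4 + 41.3 + 21.4 + 44.4 + 27.4 + 33.6)/11 = 33.9636
Numerator Σ_{t=1}^{8}(x_t−x̄)(x_{t+3}−x̄) = -61.3031
Denominator Σ(x_t−x̄)² = 455.5855
r_3 = -61.3031 / 455.5855 = -0.135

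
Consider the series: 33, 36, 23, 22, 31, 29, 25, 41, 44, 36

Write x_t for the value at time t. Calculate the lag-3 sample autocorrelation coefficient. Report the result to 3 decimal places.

Mean x̄ = (33 + 36 + 23 + 22 + 31 + 29 + 25 + 41 + 44 + 36)/10 = 32.0000
Σ(x_t−x̄)(x_{t+3}−x̄) = (-10.0000) + (-4.0000) + (27.0000) + (70.0000) + (-9.0000) + (-36.0000) + (-28.0000) = 10.0000
Denominator Σ(x_t−x̄)² = 498.0000
r_3 = 10.0000 / 498.0000 = 0.020

0.020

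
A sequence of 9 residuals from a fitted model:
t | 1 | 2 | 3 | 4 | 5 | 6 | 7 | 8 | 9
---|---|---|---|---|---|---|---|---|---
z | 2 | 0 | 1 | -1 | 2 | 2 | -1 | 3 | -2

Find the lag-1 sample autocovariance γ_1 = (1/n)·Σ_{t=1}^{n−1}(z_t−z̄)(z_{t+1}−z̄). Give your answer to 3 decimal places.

-1.605

Mean z̄ = (2 + 0 + 1 − 1 + 2 + 2 − 1 + 3 − 2)/9 = 0.6667
Σ_{t=1}^{8}(z_t−z̄)(z_{t+1}−z̄) = -14.4444
γ_1 = -14.4444 / 9 = -1.605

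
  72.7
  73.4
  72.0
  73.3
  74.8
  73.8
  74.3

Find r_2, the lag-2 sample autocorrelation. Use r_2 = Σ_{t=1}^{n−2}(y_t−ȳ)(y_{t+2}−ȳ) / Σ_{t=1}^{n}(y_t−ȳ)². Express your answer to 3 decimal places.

Mean ȳ = (72.7 + 73.4 + 72.0 + 73.3 + 74.8 + 73.8 + 74.3)/7 = 73.4714
Deviations from mean: -0.7714, -0.0714, -1.4714, -0.1714, 1.3286, 0.3286, 0.8286
Σ(y_t−ȳ)(y_{t+2}−ȳ) = (1.1351) + (0.0122) + (-1.9549) + (-0.0563) + (1.1008) = 0.2369
Denominator Σ(y_t−ȳ)² = 5.3543
r_2 = 0.2369 / 5.3543 = 0.044

0.044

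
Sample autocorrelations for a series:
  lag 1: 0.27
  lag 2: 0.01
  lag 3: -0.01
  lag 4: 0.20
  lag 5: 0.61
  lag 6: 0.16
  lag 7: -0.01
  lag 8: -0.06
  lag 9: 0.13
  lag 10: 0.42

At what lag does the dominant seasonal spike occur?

5

The largest autocorrelation is r_5 = 0.61, with a weaker echo at lag 10 (0.42); the remaining lags stay at or below 0.27. The elevated value at lag 1 (0.27), dropping to 0.01 at lag 2, reflects decaying short-term dependence rather than seasonality.
The dominant spike at lag 5 indicates a seasonal period of 5.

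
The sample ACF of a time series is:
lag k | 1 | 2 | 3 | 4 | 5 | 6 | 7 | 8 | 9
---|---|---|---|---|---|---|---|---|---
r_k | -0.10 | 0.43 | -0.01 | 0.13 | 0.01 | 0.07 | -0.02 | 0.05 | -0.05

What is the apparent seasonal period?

2

The largest autocorrelation is r_2 = 0.43; the remaining lags stay at or below 0.13.
The dominant spike at lag 2 indicates a seasonal period of 2.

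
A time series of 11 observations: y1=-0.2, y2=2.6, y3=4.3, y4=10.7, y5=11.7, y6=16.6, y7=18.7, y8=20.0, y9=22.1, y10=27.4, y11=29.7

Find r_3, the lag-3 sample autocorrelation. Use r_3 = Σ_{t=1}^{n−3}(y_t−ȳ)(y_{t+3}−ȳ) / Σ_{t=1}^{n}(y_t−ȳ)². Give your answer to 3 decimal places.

Mean ȳ = (-0.2 + 2.6 + 4.3 + 10.7 + 11.7 + 16.6 + 18.7 + 20.0 + 22.1 + 27.4 + 29.7)/11 = 14.8727
Numerator Σ_{t=1}^{8}(y_t−ȳ)(y_{t+3}−ȳ) = 187.7850
Denominator Σ(y_t−ȳ)² = 990.0018
r_3 = 187.7850 / 990.0018 = 0.190

0.190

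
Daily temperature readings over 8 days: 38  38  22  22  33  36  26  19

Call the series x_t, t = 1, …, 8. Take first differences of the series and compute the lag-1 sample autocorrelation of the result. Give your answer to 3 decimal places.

First differences Δx: 0, -16, 0, 11, 3, -10, -7
Mean of differences = -2.7143
Numerator Σ(Δx_t−Δx̄)(Δx_{t+1}−Δx̄) = 33.0612
Denominator Σ(Δx_t−Δx̄)² = 483.4286
r_1(Δx) = 33.0612 / 483.4286 = 0.068

0.068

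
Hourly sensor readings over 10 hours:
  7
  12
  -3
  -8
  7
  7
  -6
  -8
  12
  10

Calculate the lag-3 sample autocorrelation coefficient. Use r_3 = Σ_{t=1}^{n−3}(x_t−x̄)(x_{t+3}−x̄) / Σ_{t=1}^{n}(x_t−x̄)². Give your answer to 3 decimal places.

-0.006

Mean x̄ = (7 + 12 − 3 − 8 + 7 + 7 − 6 − 8 + 12 + 10)/10 = 3.0000
Σ(x_t−x̄)(x_{t+3}−x̄) = (-44.0000) + (36.0000) + (-24.0000) + (99.0000) + (-44.0000) + (36.0000) + (-63.0000) = -4.0000
Denominator Σ(x_t−x̄)² = 618.0000
r_3 = -4.0000 / 618.0000 = -0.006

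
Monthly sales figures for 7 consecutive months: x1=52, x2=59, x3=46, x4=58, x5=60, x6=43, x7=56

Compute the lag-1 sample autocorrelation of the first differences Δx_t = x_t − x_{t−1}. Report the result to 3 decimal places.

-0.570

First differences Δx: 7, -13, 12, 2, -17, 13
Mean of differences = 0.6667
Numerator Σ(Δx_t−Δx̄)(Δx_{t+1}−Δx̄) = -467.7778
Denominator Σ(Δx_t−Δx̄)² = 821.3333
r_1(Δx) = -467.7778 / 821.3333 = -0.570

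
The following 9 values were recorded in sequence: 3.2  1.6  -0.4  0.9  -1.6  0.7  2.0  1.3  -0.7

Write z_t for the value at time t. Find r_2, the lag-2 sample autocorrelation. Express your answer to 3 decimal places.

Mean z̄ = (3.2 + 1.6 − 0.4 + 0.9 − 1.6 + 0.7 + 2.0 + 1.3 − 0.7)/9 = 0.7778
Numerator Σ_{t=1}^{7}(z_t−z̄)(z_{t+2}−z̄) = -4.7143
Denominator Σ(z_t−z̄)² = 17.5556
r_2 = -4.7143 / 17.5556 = -0.269

-0.269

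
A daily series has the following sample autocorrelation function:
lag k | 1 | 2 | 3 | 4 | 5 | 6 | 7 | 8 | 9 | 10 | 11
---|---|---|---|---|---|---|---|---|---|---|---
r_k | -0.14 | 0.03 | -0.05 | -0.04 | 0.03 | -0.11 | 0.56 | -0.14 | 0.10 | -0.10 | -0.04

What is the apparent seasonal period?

7

The largest autocorrelation is r_7 = 0.56; the remaining lags stay at or below 0.10.
The dominant spike at lag 7 indicates a seasonal period of 7.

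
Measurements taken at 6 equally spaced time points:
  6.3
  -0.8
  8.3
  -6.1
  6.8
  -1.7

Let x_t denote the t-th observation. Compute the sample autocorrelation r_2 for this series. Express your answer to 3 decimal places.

Mean x̄ = (6.3 − 0.8 + 8.3 − 6.1 + 6.8 − 1.7)/6 = 2.1333
Numerator Σ_{t=1}^{4}(x_t−x̄)(x_{t+2}−x̄) = 110.1844
Denominator Σ(x_t−x̄)² = 168.2533
r_2 = 110.1844 / 168.2533 = 0.655

0.655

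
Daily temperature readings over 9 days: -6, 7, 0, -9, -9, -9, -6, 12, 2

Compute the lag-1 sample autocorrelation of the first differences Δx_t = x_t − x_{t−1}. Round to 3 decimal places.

-0.221

First differences Δx: 13, -7, -9, 0, 0, 3, 18, -10
Mean of differences = 1.0000
Numerator Σ(Δx_t−Δx̄)(Δx_{t+1}−Δx̄) = -160.0000
Denominator Σ(Δx_t−Δx̄)² = 724.0000
r_1(Δx) = -160.0000 / 724.0000 = -0.221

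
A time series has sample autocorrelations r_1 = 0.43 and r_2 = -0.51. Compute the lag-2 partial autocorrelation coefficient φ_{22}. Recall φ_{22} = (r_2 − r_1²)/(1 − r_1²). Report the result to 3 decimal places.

φ_{22} = (r_2 − r_1²) / (1 − r_1²)
r_1² = (0.43)² = 0.1849
Numerator = -0.51 − 0.1849 = -0.6949; denominator = 1 − 0.1849 = 0.8151
φ_{22} = -0.6949 / 0.8151 = -0.853

-0.853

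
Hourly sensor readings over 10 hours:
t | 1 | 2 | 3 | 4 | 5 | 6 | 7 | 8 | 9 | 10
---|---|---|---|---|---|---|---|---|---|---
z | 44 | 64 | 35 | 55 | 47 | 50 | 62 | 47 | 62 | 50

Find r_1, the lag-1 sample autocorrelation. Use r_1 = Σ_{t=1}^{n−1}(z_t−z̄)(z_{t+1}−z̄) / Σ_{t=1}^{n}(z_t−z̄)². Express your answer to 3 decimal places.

-0.648

Mean z̄ = (44 + 64 + 35 + 55 + 47 + 50 + 62 + 47 + 62 + 50)/10 = 51.6000
Numerator Σ_{t=1}^{9}(z_t−z̄)(z_{t+1}−z̄) = -493.7600
Denominator Σ(z_t−z̄)² = 762.4000
r_1 = -493.7600 / 762.4000 = -0.648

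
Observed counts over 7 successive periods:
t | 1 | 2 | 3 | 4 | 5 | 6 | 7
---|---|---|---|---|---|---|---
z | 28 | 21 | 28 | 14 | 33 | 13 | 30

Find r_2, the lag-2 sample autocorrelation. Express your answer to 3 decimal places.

0.650

Mean z̄ = (28 + 21 + 28 + 14 + 33 + 13 + 30)/7 = 23.8571
Deviations from mean: 4.1429, -2.8571, 4.1429, -9.8571, 9.1429, -10.8571, 6.1429
Numerator Σ_{t=1}^{5}(z_t−z̄)(z_{t+2}−z̄) = 246.3878
Denominator Σ(z_t−z̄)² = 378.8571
r_2 = 246.3878 / 378.8571 = 0.650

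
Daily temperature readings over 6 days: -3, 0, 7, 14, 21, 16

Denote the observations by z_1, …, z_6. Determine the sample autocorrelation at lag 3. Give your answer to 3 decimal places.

-0.407

Mean z̄ = (-3 + 0 + 7 + 14 + 21 + 16)/6 = 9.1667
Deviations from mean: -12.1667, -9.1667, -2.1667, 4.8333, 11.8333, 6.8333
Σ(z_t−z̄)(z_{t+3}−z̄) = (-58.8056) + (-108.4722) + (-14.8056) = -182.0833
Denominator Σ(z_t−z̄)² = 446.8333
r_3 = -182.0833 / 446.8333 = -0.407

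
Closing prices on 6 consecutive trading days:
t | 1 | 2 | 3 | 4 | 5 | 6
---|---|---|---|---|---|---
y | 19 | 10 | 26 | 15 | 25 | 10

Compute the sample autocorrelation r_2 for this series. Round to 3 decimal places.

0.457

Mean ȳ = (19 + 10 + 26 + 15 + 25 + 10)/6 = 17.5000
Deviations from mean: 1.5000, -7.5000, 8.5000, -2.5000, 7.5000, -7.5000
Numerator Σ_{t=1}^{4}(y_t−ȳ)(y_{t+2}−ȳ) = 114.0000
Denominator Σ(y_t−ȳ)² = 249.5000
r_2 = 114.0000 / 249.5000 = 0.457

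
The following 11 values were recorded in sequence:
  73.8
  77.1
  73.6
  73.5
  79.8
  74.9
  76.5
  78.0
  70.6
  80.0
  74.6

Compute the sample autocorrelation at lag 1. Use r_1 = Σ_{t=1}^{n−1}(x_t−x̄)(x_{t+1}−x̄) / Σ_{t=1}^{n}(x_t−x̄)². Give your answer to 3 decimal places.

Mean x̄ = (73.8 + 77.1 + 73.6 + 73.5 + 79.8 + 74.9 + 76.5 + 78.0 + 70.6 + 80.0 + 74.6)/11 = 75.6727
Numerator Σ_{t=1}^{10}(x_t−x̄)(x_{t+1}−x̄) = -50.3971
Denominator Σ(x_t−x̄)² = 83.9018
r_1 = -50.3971 / 83.9018 = -0.601

-0.601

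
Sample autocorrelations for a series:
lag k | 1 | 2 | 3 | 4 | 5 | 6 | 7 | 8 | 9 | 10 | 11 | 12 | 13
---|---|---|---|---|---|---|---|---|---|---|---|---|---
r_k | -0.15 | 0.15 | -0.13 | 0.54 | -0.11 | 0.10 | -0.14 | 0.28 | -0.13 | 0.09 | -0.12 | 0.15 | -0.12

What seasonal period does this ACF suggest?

4

The largest autocorrelation is r_4 = 0.54, with a weaker echo at lag 8 (0.28); the remaining lags stay at or below 0.15.
The dominant spike at lag 4 indicates a seasonal period of 4.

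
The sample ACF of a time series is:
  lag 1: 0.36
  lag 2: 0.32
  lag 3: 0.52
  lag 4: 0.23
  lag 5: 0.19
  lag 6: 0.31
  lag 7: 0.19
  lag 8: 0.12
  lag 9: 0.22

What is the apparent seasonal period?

3

The largest autocorrelation is r_3 = 0.52; the remaining lags stay at or below 0.36. The elevated value at lag 1 (0.36), dropping to 0.32 at lag 2, reflects decaying short-term dependence rather than seasonality.
The dominant spike at lag 3 indicates a seasonal period of 3.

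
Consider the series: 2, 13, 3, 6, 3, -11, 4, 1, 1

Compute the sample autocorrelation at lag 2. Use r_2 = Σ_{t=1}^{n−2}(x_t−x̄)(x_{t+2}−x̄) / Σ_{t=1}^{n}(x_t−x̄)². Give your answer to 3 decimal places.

Mean x̄ = (2 + 13 + 3 + 6 + 3 − 11 + 4 + 1 + 1)/9 = 2.4444
Σ(x_t−x̄)(x_{t+2}−x̄) = (-0.2469) + (37.5309) + (0.3086) + (-47.8025) + (0.8642) + (19.4198) + (-2.2469) = 7.8272
Denominator Σ(x_t−x̄)² = 312.2222
r_2 = 7.8272 / 312.2222 = 0.025

0.025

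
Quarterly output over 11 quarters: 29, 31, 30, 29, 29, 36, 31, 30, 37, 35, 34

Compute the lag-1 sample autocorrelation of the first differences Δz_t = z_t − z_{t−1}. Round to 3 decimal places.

-0.394

First differences Δz: 2, -1, -1, 0, 7, -5, -1, 7, -2, -1
Mean of differences = 0.5000
Numerator Σ(Δz_t−Δz̄)(Δz_{t+1}−Δz̄) = -52.2500
Denominator Σ(Δz_t−Δz̄)² = 132.5000
r_1(Δz) = -52.2500 / 132.5000 = -0.394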